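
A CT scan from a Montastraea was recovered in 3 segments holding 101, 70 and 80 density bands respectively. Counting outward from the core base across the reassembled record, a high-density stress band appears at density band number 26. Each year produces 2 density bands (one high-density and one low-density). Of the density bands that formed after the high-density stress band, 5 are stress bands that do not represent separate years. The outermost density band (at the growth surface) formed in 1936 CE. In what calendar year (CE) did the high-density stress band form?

Total density bands = 101 + 70 + 80 = 251.
251 − 26 = 225 density bands lie beyond the high-density stress band toward the growth surface.
225 − 5 false = 220 true density bands after the high-density stress band.
With 2 density bands per year, 220 / 2 = 110 years.
1936 − 110 = 1826 CE.

1826 CE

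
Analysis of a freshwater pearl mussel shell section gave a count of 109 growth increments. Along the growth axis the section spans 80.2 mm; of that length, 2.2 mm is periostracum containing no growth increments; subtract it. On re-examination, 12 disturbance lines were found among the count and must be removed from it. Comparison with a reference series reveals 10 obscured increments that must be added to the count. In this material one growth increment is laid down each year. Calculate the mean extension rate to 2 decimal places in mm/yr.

0.73 mm/yr

Adjusted count: 109 − 12 + 10 = 107 growth increments.
Net length = 80.2 − 2.2 = 78.0 mm.
Mean rate = 78.0 mm / 107 years ≈ 0.73 mm/yr.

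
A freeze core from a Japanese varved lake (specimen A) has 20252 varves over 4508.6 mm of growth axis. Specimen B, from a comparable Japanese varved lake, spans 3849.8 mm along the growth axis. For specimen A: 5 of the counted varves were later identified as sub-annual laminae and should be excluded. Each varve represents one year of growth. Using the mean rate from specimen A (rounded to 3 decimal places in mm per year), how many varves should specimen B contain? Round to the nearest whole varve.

17264 varves

Specimen A: adjusted count: 20252 − 5 = 20247 varves.
A: Extension rate ≈ 4508.6 / 20247 = 0.223 mm per year.
Specimen B: 3849.8 mm / 0.223 mm per year = 17263.68 years ≈ 17264 varves.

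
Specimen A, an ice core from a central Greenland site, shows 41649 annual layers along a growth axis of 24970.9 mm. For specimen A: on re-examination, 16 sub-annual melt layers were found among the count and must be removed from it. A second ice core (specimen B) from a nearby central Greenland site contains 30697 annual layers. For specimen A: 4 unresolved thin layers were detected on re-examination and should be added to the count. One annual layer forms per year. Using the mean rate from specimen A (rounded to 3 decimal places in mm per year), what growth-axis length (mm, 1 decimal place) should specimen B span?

Specimen A: after corrections the count is 41649 − 16 + 4 = 41637 annual layers.
A: Mean rate = 24970.9 mm / 41637 years ≈ 0.600 mm/yr.
Length of B = 0.600 × 30697 = 18418.2 mm.

18418.2 mm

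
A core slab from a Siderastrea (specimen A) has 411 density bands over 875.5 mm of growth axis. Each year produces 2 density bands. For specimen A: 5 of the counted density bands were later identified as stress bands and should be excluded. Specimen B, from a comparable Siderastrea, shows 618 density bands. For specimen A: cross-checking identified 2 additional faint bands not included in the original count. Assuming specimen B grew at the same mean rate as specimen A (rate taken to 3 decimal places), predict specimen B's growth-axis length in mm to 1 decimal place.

1326.2 mm

Specimen A: correcting the raw count gives 411 − 5 + 2 = 408 true density bands.
Specimen A: 408 density bands at 2 per year is 408 / 2 = 204 years.
A: 875.5 mm over 204 years gives 875.5 / 204 ≈ 4.292 mm/yr.
Specimen B: with 2 density bands per year, 618 / 2 = 309 years. B's length ≈ 4.292 × 309 = 1326.2 mm.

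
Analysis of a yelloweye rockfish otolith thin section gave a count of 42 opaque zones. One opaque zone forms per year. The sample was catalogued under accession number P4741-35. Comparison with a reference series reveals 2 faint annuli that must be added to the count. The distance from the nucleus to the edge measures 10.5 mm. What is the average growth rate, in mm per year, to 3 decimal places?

0.239 mm per year

Correcting the raw count gives 42 + 2 = 44 true opaque zones.
10.5 mm over 44 years gives 10.5 / 44 ≈ 0.239 mm per year.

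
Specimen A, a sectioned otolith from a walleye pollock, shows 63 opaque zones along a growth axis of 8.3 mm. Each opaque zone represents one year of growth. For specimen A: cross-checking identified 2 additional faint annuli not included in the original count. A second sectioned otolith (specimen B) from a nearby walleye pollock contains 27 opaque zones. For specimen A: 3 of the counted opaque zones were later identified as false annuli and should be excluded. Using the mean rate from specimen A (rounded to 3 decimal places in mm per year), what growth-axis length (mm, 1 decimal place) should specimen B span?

3.6 mm

Specimen A: after corrections the count is 63 − 3 + 2 = 62 opaque zones.
A: 8.3 mm over 62 years gives 8.3 / 62 ≈ 0.134 mm/yr.
Length of B = 0.134 × 27 = 3.6 mm.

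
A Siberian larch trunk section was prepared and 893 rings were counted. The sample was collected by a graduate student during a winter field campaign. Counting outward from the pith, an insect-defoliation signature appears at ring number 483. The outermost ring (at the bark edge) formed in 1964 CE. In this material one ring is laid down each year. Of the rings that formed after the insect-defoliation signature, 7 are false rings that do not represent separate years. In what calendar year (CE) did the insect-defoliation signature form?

Between ring 483 and the bark edge there are 893 − 483 = 410 rings.
410 − 7 false = 403 true rings after the insect-defoliation signature.
The ring at the bark edge is 1964 CE, so the insect-defoliation signature dates to 1964 − 403 = 1561 CE.

1561 CE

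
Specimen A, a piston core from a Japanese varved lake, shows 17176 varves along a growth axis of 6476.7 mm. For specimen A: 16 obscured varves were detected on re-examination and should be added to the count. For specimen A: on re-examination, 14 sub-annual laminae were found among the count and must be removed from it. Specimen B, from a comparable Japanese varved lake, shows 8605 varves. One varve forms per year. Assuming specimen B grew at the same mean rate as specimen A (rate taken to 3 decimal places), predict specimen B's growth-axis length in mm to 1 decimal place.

3244.1 mm

Specimen A: after corrections the count is 17176 − 14 + 16 = 17178 varves.
A: Extension rate ≈ 6476.7 / 17178 = 0.377 mm/year.
Length of B = 0.377 × 8605 = 3244.1 mm.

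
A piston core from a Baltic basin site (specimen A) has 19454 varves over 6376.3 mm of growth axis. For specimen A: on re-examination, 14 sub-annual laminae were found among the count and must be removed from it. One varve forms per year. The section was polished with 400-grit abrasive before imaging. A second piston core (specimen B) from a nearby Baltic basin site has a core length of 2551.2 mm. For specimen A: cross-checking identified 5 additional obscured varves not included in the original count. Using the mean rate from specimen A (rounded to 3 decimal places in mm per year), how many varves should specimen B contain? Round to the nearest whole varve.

7778 varves

Specimen A: correcting the raw count gives 19454 − 14 + 5 = 19445 true varves.
A: Mean rate = 6376.3 mm / 19445 years ≈ 0.328 mm per year.
For B, 2551.2 / 0.328 = 7778.05 years ≈ 7778 varves.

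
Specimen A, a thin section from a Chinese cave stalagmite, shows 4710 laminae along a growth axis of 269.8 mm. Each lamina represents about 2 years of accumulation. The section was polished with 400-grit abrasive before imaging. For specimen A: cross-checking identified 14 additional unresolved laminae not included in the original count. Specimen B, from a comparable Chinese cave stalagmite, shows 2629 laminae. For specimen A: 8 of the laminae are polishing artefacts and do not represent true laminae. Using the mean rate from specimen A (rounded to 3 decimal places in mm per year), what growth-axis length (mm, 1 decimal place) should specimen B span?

Specimen A: correcting the raw count gives 4710 − 8 + 14 = 4716 true laminae.
Specimen A: 4716 laminae at 2 years each span 4716 × 2 = 9432 years.
A: 269.8 mm over 9432 years gives 269.8 / 9432 ≈ 0.029 mm per year.
Specimen B: at 2 years per lamina, 2629 × 2 = 5258 years. For B, 0.029 mm/year × 5258 years = 152.5 mm.

152.5 mm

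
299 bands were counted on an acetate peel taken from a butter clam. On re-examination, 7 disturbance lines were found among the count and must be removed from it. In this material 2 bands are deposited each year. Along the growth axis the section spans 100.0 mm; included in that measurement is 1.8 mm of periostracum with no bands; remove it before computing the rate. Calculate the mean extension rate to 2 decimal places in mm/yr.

Adjusted count: 299 − 7 = 292 bands.
With 2 bands per year, 292 / 2 = 146 years.
Removing the 1.8 mm offcut leaves 100.0 − 1.8 = 98.2 mm.
98.2 mm over 146 years gives 98.2 / 146 ≈ 0.67 mm/yr.

0.67 mm/yr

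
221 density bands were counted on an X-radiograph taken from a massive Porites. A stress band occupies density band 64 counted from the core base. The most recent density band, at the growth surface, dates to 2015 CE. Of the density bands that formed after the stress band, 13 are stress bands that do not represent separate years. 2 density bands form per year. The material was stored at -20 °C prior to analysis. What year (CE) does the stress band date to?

The stress band sits at density band 64 from the core base, so 221 − 64 = 157 density bands formed after it.
157 − 13 false = 144 true density bands after the stress band.
With 2 density bands per year, 144 / 2 = 72 years.
The density band at the growth surface is 2015 CE, so the stress band dates to 2015 − 72 = 1943 CE.

1943 CE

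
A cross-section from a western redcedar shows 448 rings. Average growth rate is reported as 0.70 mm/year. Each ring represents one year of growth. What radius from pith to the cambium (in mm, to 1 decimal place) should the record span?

The record spans 448 years at 0.70 mm per year.
448 years at 0.70 mm/year gives 0.70 × 448 = 313.6 mm.

313.6 mm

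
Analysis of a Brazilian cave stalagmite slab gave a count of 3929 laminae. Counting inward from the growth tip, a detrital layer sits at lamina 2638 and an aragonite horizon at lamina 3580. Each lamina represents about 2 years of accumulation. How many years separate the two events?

1884 years

3580 − 2638 = 942 laminae lie between the two events.
Multiplying by 2 years per lamina: 942 × 2 = 1884 years.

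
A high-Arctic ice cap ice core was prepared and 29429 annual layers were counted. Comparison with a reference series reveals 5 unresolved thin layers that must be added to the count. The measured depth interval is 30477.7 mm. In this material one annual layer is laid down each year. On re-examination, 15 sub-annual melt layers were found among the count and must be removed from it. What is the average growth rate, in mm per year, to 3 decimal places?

1.036 mm per year

After corrections the count is 29429 − 15 + 5 = 29419 annual layers.
30477.7 mm over 29419 years gives 30477.7 / 29419 ≈ 1.036 mm per year.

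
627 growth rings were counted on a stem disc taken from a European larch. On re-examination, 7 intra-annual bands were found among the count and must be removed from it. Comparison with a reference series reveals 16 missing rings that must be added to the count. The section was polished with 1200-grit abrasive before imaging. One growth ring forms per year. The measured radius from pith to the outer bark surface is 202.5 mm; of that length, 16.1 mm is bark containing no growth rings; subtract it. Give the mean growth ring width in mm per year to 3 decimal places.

0.293 mm per year

True growth ring count = 627 − 7 + 16 = 636.
Net length = 202.5 − 16.1 = 186.4 mm.
186.4 mm over 636 years gives 186.4 / 636 ≈ 0.293 mm per year.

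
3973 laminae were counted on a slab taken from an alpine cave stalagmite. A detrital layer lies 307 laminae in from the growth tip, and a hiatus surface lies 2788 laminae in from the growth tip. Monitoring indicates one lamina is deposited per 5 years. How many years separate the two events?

12405 yr

2788 − 307 = 2481 laminae lie between the two events.
Multiplying by 5 years per lamina: 2481 × 5 = 12405 years.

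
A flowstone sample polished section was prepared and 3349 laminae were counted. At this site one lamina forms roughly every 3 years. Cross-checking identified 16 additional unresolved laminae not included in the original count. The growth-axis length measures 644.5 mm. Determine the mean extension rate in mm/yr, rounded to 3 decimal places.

0.064 mm/yr

Correcting the raw count gives 3349 + 16 = 3365 true laminae.
3365 laminae at 3 years each span 3365 × 3 = 10095 years.
Mean rate = 644.5 mm / 10095 years ≈ 0.064 mm/yr.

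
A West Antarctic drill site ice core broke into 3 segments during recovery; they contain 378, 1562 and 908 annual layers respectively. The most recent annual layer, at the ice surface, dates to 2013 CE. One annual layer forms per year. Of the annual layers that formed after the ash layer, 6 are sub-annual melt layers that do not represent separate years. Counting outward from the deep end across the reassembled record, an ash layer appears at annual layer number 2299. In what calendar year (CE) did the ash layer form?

1470 CE

Total annual layers = 378 + 1562 + 908 = 2848.
The ash layer sits at annual layer 2299 from the deep end, so 2848 − 2299 = 549 annual layers formed after it.
549 − 6 false = 543 true annual layers after the ash layer.
The annual layer at the ice surface is 2013 CE, so the ash layer dates to 2013 − 543 = 1470 CE.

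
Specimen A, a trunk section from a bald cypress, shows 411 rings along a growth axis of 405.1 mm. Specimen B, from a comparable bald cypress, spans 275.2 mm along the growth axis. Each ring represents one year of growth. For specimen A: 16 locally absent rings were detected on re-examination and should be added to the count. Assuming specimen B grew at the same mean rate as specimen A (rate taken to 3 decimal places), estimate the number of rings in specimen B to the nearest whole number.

290 rings

Specimen A: correcting the raw count gives 411 + 16 = 427 true rings.
A: 405.1 mm over 427 years gives 405.1 / 427 ≈ 0.949 mm/yr.
Specimen B: 275.2 mm / 0.949 mm per year = 289.99 years ≈ 290 rings.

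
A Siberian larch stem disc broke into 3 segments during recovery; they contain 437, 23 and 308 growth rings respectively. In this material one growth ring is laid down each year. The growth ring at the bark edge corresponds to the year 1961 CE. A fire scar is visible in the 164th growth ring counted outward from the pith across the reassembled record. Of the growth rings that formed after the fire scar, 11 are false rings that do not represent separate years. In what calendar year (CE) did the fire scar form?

Total growth rings = 437 + 23 + 308 = 768.
768 − 164 = 604 growth rings lie beyond the fire scar toward the bark edge.
604 − 11 false = 593 true growth rings after the fire scar.
The growth ring at the bark edge is 1961 CE, so the fire scar dates to 1961 − 593 = 1368 CE.

1368 CE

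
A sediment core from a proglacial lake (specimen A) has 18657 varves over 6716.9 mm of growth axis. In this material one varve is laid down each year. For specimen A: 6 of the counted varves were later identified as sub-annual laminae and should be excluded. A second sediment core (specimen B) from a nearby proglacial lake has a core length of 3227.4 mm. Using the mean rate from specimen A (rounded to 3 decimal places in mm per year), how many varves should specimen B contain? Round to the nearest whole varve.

Specimen A: true varve count = 18657 − 6 = 18651.
A: Mean rate = 6716.9 mm / 18651 years ≈ 0.360 mm per year.
Specimen B: 3227.4 mm / 0.360 mm per year = 8965.00 years ≈ 8965 varves.

8965 varves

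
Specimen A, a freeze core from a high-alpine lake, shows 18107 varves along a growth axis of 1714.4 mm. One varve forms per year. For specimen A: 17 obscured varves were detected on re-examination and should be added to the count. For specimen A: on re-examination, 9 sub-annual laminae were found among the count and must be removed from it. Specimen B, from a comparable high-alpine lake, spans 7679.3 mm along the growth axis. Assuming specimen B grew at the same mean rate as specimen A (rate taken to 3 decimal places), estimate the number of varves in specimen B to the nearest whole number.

Specimen A: adjusted count: 18107 − 9 + 17 = 18115 varves.
A: Extension rate ≈ 1714.4 / 18115 = 0.095 mm/year.
Specimen B: 7679.3 mm / 0.095 mm per year = 80834.74 years ≈ 80835 varves.

80835 varves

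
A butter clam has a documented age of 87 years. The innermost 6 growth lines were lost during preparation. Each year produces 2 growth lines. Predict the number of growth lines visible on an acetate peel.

168 growth lines

87 years at 2 growth lines per year gives 87 × 2 = 174 growth lines.
Subtracting the 6 growth lines not captured gives 174 − 6 = 168 growth lines in the record.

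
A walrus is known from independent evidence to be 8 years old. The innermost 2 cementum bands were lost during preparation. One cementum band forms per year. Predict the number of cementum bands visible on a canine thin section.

6 cementum bands

Expected cementum bands over 8 years: 8.
Less the 2 uncaptured cementum bands: 8 − 2 = 6.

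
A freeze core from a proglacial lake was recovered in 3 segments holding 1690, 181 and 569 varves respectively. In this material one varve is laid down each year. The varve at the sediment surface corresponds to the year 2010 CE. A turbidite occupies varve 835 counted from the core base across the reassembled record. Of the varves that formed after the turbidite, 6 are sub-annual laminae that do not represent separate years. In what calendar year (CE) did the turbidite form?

411 CE

Total varves = 1690 + 181 + 569 = 2440.
2440 − 835 = 1605 varves lie beyond the turbidite toward the sediment surface.
Removing the 6 false varves leaves 1605 − 6 = 1599 true varves beyond the turbidite.
2010 − 1599 = 411 CE.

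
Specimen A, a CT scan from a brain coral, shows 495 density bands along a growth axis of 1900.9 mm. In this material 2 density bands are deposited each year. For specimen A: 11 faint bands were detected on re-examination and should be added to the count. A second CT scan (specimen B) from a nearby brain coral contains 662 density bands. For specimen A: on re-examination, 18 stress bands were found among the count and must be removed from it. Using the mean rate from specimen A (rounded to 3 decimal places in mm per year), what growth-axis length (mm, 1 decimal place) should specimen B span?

Specimen A: correcting the raw count gives 495 − 18 + 11 = 488 true density bands.
Specimen A: dividing by 2 density bands per year: 488 / 2 = 244 years.
A: Extension rate ≈ 1900.9 / 244 = 7.791 mm/yr.
Specimen B: 662 density bands at 2 per year is 662 / 2 = 331 years. B's length ≈ 7.791 × 331 = 2578.8 mm.

2578.8 mm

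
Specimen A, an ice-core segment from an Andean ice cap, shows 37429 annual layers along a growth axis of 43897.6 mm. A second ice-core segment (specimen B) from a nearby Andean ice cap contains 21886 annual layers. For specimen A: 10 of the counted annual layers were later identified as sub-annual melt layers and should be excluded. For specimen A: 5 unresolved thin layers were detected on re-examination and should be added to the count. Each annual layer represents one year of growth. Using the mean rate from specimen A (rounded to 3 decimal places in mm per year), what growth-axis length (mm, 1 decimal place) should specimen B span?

25672.3 mm

Specimen A: after corrections the count is 37429 − 10 + 5 = 37424 annual layers.
A: 43897.6 mm over 37424 years gives 43897.6 / 37424 ≈ 1.173 mm/year.
For B, 1.173 mm/year × 21886 years = 25672.3 mm.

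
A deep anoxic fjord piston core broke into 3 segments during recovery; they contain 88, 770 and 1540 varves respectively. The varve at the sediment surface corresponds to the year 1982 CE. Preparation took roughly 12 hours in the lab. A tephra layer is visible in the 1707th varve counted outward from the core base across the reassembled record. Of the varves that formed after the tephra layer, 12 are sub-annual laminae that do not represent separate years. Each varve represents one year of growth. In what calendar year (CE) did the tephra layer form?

1303 CE

Total varves = 88 + 770 + 1540 = 2398.
2398 − 1707 = 691 varves lie beyond the tephra layer toward the sediment surface.
691 − 12 false = 679 true varves after the tephra layer.
The varve at the sediment surface is 1982 CE, so the tephra layer dates to 1982 − 679 = 1303 CE.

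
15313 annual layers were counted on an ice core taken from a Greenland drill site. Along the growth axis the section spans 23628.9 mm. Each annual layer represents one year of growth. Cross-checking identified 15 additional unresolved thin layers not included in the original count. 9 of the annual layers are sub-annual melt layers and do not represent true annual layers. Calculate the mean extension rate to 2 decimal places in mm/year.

1.54 mm/year

After corrections the count is 15313 − 9 + 15 = 15319 annual layers.
Mean rate = 23628.9 mm / 15319 years ≈ 1.54 mm/year.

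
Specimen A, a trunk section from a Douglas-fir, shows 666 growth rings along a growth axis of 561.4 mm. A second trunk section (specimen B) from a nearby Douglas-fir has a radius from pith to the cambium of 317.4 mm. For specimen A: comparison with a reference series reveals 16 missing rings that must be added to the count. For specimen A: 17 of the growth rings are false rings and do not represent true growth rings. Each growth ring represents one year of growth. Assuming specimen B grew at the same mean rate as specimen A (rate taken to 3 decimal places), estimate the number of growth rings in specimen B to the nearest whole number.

376 growth rings

Specimen A: adjusted count: 666 − 17 + 16 = 665 growth rings.
A: Mean rate = 561.4 mm / 665 years ≈ 0.844 mm/yr.
Specimen B: 317.4 mm / 0.844 mm per year = 376.07 years ≈ 376 growth rings.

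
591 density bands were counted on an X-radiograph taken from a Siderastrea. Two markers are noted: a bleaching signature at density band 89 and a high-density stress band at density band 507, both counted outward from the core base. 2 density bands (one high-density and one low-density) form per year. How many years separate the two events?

209 years

The two markers are separated by 507 − 89 = 418 density bands.
Dividing by 2 density bands per year: 418 / 2 = 209 years.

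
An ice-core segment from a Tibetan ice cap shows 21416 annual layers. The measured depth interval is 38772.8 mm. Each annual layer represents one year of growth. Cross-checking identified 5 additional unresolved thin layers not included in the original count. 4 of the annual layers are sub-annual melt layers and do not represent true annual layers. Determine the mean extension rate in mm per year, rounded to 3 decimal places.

After corrections the count is 21416 − 4 + 5 = 21417 annual layers.
38772.8 mm over 21417 years gives 38772.8 / 21417 ≈ 1.810 mm per year.

1.810 mm per year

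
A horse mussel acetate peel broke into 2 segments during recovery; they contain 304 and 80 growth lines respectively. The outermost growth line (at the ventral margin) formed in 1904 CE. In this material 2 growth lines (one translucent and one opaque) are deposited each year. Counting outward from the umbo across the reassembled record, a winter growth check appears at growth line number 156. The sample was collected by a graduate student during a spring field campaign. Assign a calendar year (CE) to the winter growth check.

1790 CE

Total growth lines = 304 + 80 = 384.
Between growth line 156 and the ventral margin there are 384 − 156 = 228 growth lines.
228 growth lines at 2 per year is 228 / 2 = 114 years.
The growth line at the ventral margin is 1904 CE, so the winter growth check dates to 1904 − 114 = 1790 CE.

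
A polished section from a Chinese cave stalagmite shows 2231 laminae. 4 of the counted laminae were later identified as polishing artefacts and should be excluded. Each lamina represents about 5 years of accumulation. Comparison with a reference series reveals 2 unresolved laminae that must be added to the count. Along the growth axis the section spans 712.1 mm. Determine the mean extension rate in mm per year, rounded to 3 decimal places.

0.064 mm per year

After corrections the count is 2231 − 4 + 2 = 2229 laminae.
At 5 years per lamina, 2229 × 5 = 11145 years.
712.1 mm over 11145 years gives 712.1 / 11145 ≈ 0.064 mm per year.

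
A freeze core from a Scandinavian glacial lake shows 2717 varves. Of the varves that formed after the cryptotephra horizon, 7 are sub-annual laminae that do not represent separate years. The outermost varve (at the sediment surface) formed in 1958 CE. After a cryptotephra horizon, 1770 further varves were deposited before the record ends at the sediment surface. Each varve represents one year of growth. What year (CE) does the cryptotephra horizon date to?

1770 varves post-date the cryptotephra horizon.
Removing the 7 false varves leaves 1770 − 7 = 1763 true varves beyond the cryptotephra horizon.
Counting back 1763 years from 1958 CE places the cryptotephra horizon in 1958 − 1763 = 195 CE.

195 CE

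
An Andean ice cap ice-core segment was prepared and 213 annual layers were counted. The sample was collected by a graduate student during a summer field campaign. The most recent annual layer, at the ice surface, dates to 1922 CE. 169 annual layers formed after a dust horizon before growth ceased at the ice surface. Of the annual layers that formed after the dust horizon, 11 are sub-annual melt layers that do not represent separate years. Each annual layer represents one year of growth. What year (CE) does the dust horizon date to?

1764 CE

169 annual layers formed after the dust horizon.
Removing the 11 false annual layers leaves 169 − 11 = 158 true annual layers beyond the dust horizon.
1922 − 158 = 1764 CE.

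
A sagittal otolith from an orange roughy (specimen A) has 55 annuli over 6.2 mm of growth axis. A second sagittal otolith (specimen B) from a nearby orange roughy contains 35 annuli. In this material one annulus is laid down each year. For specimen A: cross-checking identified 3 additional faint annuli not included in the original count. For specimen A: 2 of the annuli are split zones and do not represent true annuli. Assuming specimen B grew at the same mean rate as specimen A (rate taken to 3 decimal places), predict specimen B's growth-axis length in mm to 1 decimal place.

3.9 mm

Specimen A: correcting the raw count gives 55 − 2 + 3 = 56 true annuli.
A: Mean rate = 6.2 mm / 56 years ≈ 0.111 mm/yr.
B's length ≈ 0.111 × 35 = 3.9 mm.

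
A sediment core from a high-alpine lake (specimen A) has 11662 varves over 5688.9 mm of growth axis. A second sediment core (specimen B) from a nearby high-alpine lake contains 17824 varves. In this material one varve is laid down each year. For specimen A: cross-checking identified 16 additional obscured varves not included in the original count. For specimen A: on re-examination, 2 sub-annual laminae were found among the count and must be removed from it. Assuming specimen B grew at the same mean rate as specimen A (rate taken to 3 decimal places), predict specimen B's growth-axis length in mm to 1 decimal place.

Specimen A: after corrections the count is 11662 − 2 + 16 = 11676 varves.
A: Extension rate ≈ 5688.9 / 11676 = 0.487 mm per year.
B's length ≈ 0.487 × 17824 = 8680.3 mm.

8680.3 mm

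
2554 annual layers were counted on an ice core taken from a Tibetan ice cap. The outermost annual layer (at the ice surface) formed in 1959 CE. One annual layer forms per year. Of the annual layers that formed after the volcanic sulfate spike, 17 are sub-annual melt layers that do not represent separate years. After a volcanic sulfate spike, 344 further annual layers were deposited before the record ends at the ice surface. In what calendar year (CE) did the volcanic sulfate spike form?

1632 CE

344 annual layers post-date the volcanic sulfate spike.
344 − 17 false = 327 true annual layers after the volcanic sulfate spike.
1959 − 327 = 1632 CE.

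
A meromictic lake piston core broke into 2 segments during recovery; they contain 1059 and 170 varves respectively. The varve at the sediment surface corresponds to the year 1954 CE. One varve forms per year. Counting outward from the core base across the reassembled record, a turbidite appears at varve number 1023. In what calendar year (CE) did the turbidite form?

Total varves = 1059 + 170 = 1229.
Between varve 1023 and the sediment surface there are 1229 − 1023 = 206 varves.
The varve at the sediment surface is 1954 CE, so the turbidite dates to 1954 − 206 = 1748 CE.

1748 CE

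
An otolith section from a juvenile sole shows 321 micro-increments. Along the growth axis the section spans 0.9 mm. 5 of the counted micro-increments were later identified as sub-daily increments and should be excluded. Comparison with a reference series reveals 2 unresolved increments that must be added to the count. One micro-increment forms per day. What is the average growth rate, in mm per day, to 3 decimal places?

Adjusted count: 321 − 5 + 2 = 318 micro-increments.
Mean rate = 0.9 mm / 318 days ≈ 0.003 mm per day.

0.003 mm per day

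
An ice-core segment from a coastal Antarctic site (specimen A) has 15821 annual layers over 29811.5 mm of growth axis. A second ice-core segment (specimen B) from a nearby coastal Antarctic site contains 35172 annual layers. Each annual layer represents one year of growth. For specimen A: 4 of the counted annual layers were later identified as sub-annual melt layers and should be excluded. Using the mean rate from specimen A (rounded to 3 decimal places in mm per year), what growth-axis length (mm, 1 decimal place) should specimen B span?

Specimen A: true annual layer count = 15821 − 4 = 15817.
A: Extension rate ≈ 29811.5 / 15817 = 1.885 mm per year.
B's length ≈ 1.885 × 35172 = 66299.2 mm.

66299.2 mm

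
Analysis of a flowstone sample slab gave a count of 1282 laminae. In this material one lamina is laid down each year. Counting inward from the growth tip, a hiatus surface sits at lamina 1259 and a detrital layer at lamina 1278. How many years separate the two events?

The two markers are separated by 1278 − 1259 = 19 laminae.
One lamina per year makes the interval 19 years.

19 years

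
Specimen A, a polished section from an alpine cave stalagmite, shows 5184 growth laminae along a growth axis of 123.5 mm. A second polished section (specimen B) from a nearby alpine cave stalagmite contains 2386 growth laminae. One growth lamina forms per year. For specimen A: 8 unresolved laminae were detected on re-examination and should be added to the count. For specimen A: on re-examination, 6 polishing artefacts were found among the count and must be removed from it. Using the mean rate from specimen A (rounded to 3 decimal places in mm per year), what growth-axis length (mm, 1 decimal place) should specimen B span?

57.3 mm

Specimen A: correcting the raw count gives 5184 − 6 + 8 = 5186 true growth laminae.
A: Extension rate ≈ 123.5 / 5186 = 0.024 mm/yr.
Length of B = 0.024 × 2386 = 57.3 mm.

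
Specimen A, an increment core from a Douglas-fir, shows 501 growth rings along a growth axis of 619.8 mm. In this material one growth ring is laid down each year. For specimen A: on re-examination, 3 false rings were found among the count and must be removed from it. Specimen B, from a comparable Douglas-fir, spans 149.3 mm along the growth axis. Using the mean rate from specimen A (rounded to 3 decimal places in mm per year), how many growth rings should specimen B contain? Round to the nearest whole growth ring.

120 growth rings

Specimen A: adjusted count: 501 − 3 = 498 growth rings.
A: Mean rate = 619.8 mm / 498 years ≈ 1.245 mm per year.
Specimen B: 149.3 mm / 1.245 mm per year = 119.92 years ≈ 120 growth rings.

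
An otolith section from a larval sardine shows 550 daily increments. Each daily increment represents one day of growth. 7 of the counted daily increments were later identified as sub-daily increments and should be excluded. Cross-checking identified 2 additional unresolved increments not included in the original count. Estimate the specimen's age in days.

545 days

After corrections the count is 550 − 7 + 2 = 545 daily increments.
One daily increment per day makes the duration 545 days.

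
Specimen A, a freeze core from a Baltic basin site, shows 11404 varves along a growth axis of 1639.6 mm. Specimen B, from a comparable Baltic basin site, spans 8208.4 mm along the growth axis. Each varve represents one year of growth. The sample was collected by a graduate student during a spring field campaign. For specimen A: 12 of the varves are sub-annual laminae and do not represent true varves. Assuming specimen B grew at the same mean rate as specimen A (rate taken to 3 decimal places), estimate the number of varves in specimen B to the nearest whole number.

Specimen A: adjusted count: 11404 − 12 = 11392 varves.
A: Mean rate = 1639.6 mm / 11392 years ≈ 0.144 mm per year.
Specimen B: 8208.4 mm / 0.144 mm per year = 57002.78 years ≈ 57003 varves.

57003 varves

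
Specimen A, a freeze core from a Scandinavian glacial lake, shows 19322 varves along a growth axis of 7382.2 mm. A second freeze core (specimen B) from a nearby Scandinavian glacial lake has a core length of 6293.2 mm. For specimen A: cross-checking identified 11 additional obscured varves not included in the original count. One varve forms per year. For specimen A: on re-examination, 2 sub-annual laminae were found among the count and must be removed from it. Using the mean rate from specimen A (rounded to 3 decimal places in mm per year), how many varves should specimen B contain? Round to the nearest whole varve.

Specimen A: correcting the raw count gives 19322 − 2 + 11 = 19331 true varves.
A: Extension rate ≈ 7382.2 / 19331 = 0.382 mm per year.
Specimen B: 6293.2 mm / 0.382 mm per year = 16474.35 years ≈ 16474 varves.

16474 varves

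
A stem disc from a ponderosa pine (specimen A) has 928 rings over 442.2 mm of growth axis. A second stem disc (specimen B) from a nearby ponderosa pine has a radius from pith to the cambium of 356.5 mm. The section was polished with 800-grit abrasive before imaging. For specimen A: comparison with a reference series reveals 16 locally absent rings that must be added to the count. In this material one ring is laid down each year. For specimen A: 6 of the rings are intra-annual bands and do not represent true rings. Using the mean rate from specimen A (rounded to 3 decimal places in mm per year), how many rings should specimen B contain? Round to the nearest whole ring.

Specimen A: true ring count = 928 − 6 + 16 = 938.
A: Extension rate ≈ 442.2 / 938 = 0.471 mm per year.
B spans 356.5 / 0.471 = 756.90 years ≈ 757 rings.

757 rings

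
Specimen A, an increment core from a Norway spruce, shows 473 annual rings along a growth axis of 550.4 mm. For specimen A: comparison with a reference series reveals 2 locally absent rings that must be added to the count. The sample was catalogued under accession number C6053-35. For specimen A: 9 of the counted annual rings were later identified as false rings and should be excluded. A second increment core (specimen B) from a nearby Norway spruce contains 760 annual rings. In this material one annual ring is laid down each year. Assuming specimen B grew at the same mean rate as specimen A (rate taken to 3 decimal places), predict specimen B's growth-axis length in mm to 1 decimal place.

897.6 mm

Specimen A: correcting the raw count gives 473 − 9 + 2 = 466 true annual rings.
A: Mean rate = 550.4 mm / 466 years ≈ 1.181 mm per year.
For B, 1.181 mm/year × 760 years = 897.6 mm.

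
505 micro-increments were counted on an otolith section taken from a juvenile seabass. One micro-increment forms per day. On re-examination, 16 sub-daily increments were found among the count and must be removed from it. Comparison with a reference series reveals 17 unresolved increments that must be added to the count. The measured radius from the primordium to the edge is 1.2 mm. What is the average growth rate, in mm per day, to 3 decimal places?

Adjusted count: 505 − 16 + 17 = 506 micro-increments.
Mean rate = 1.2 mm / 506 days ≈ 0.002 mm per day.

0.002 mm per day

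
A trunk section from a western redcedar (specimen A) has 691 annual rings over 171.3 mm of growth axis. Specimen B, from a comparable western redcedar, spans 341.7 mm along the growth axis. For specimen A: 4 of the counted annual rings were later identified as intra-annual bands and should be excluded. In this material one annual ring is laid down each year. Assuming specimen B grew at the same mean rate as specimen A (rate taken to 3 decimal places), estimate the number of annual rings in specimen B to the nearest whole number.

1372 annual rings

Specimen A: true annual ring count = 691 − 4 = 687.
A: 171.3 mm over 687 years gives 171.3 / 687 ≈ 0.249 mm/year.
B spans 341.7 / 0.249 = 1372.29 years ≈ 1372 annual rings.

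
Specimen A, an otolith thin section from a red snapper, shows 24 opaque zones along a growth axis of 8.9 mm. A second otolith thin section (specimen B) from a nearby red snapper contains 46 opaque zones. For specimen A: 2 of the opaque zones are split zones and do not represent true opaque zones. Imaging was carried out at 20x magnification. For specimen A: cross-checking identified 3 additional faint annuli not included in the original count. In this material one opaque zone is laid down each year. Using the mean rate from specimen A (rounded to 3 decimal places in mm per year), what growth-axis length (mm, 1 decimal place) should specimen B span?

16.4 mm

Specimen A: correcting the raw count gives 24 − 2 + 3 = 25 true opaque zones.
A: Mean rate = 8.9 mm / 25 years ≈ 0.356 mm per year.
Length of B = 0.356 × 46 = 16.4 mm.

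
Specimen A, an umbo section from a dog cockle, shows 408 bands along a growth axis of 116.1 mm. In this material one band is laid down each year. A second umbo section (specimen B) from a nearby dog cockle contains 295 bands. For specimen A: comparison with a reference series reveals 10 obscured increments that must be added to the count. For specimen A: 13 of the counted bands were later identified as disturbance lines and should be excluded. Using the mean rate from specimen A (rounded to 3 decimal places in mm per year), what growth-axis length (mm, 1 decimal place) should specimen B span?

84.7 mm

Specimen A: after corrections the count is 408 − 13 + 10 = 405 bands.
A: Mean rate = 116.1 mm / 405 years ≈ 0.287 mm per year.
Length of B = 0.287 × 295 = 84.7 mm.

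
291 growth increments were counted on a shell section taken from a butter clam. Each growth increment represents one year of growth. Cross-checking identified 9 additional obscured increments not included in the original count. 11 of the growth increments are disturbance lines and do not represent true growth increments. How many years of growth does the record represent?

Correcting the raw count gives 291 − 11 + 9 = 289 true growth increments.
At one growth increment per year, that is 289 years.

289 years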